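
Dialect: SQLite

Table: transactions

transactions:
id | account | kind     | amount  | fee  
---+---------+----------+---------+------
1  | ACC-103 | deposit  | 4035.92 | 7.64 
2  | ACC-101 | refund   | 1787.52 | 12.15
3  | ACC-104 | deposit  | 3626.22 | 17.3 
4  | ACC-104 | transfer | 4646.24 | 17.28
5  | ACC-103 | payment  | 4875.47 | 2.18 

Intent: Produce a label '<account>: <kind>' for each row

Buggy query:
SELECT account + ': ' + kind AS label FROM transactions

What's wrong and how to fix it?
Bug: '+' is numeric addition; on text columns SQLite converts them to 0 instead of concatenating

Fix: Replace + with || to concatenate text

Corrected query:
SELECT account || ': ' || kind AS label FROM transactions

Result:
label            
-----------------
ACC-103: deposit 
ACC-101: refund  
ACC-104: deposit 
ACC-104: transfer
ACC-103: payment 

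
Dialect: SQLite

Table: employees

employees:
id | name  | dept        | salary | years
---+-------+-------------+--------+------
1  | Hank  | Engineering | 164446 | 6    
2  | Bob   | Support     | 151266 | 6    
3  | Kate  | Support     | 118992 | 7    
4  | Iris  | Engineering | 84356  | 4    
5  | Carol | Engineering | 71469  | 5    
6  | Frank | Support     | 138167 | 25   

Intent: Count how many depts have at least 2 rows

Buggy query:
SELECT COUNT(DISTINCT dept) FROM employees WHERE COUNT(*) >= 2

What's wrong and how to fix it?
Bug: COUNT(*) cannot appear in WHERE; the per-group count doesn't exist yet

Fix: Use a subquery that GROUPs and filters with HAVING, then count its rows

Corrected query:
SELECT COUNT(*) FROM (SELECT dept FROM employees GROUP BY dept HAVING COUNT(*) >= 2)

Result:
COUNT(*)
--------
2       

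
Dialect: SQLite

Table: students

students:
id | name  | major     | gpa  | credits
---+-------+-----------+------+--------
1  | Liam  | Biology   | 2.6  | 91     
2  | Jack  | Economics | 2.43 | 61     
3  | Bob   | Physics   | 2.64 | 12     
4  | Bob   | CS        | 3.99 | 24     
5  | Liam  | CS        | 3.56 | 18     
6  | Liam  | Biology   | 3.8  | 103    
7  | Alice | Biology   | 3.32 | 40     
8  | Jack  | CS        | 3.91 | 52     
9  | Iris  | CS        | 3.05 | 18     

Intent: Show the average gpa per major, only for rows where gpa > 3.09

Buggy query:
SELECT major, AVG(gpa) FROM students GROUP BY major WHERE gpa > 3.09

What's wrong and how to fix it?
Bug: Row-level WHERE must come before GROUP BY in the clause order

Fix: Move the WHERE clause before GROUP BY

Corrected query:
SELECT major, AVG(gpa) FROM students WHERE gpa > 3.09 GROUP BY major

Result:
major   | AVG(gpa)
--------+---------
Biology | 3.56    
CS      | 3.82    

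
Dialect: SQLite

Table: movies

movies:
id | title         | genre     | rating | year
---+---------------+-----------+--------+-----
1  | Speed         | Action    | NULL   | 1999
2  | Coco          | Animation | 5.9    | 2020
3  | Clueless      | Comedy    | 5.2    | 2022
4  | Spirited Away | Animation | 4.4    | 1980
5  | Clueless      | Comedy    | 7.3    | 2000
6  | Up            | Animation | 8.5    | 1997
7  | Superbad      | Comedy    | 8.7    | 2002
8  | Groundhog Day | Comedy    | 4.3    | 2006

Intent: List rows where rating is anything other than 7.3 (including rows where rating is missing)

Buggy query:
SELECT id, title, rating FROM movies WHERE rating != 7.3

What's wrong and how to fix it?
Bug: 'rating != 7.3' is unknown when rating is NULL, so NULL rows are silently excluded

Fix: Add an explicit OR rating IS NULL to include the missing-value rows

Corrected query:
SELECT id, title, rating FROM movies WHERE rating != 7.3 OR rating IS NULL

Result:
id | title         | rating
---+---------------+-------
1  | Speed         | NULL  
2  | Coco          | 5.9   
3  | Clueless      | 5.2   
4  | Spirited Away | 4.4   
6  | Up            | 8.5   
7  | Superbad      | 8.7   
8  | Groundhog Day | 4.3   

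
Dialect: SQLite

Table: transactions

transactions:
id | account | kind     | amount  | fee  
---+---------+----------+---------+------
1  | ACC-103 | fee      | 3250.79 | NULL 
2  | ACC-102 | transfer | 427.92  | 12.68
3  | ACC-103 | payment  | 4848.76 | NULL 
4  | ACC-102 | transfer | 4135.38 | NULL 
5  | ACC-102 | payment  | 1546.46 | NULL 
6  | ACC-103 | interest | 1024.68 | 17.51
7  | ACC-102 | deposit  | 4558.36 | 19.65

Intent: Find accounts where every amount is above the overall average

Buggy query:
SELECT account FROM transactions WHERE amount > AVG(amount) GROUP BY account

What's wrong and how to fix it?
Bug: WHERE evaluates per row before aggregation, so AVG() is unavailable

Fix: Use a subquery for AVG and a HAVING MIN(...) filter so the condition holds for every row in the group

Corrected query:
SELECT account FROM transactions GROUP BY account HAVING MIN(amount) > (SELECT AVG(amount) FROM transactions)

Result:
(no rows)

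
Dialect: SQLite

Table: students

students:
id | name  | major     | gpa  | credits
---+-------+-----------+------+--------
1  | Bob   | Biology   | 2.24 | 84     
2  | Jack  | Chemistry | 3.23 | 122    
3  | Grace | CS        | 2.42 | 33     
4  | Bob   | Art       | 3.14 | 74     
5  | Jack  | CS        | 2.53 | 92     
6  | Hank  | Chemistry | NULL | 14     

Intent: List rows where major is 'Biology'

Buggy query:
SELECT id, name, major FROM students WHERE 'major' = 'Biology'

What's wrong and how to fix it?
Bug: Single quotes denote string literals in SQL; the column name is being compared as a constant string

Fix: Remove the quotes around the column name (or use double quotes for an identifier)

Corrected query:
SELECT id, name, major FROM students WHERE major = 'Biology'

Result:
id | name | major  
---+------+--------
1  | Bob  | Biology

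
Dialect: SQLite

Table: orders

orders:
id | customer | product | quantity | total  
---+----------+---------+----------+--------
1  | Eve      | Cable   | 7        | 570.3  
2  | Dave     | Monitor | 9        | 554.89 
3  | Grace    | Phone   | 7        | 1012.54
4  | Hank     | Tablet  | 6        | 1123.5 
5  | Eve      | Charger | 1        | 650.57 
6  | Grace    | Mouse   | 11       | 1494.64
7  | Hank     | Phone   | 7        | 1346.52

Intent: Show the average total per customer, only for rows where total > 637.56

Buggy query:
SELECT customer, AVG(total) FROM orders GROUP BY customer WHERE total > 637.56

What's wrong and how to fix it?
Bug: Row-level WHERE must come before GROUP BY in the clause order

Fix: Move the WHERE clause before GROUP BY

Corrected query:
SELECT customer, AVG(total) FROM orders WHERE total > 637.56 GROUP BY customer

Result:
customer | AVG(total)
---------+-----------
Eve      | 650.57    
Grace    | 1253.59   
Hank     | 1235.01   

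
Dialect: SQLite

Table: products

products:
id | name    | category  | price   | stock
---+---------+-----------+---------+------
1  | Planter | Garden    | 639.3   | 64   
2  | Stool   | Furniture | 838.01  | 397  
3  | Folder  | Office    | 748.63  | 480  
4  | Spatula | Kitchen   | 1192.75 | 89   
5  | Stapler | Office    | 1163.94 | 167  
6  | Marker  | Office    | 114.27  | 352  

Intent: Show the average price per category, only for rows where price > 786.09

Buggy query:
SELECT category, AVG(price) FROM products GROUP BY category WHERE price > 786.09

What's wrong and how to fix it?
Bug: WHERE cannot follow GROUP BY

Fix: Move the WHERE clause before GROUP BY

Corrected query:
SELECT category, AVG(price) FROM products WHERE price > 786.09 GROUP BY category

Result:
category  | AVG(price)
----------+-----------
Furniture | 838.01    
Kitchen   | 1192.75   
Office    | 1163.94   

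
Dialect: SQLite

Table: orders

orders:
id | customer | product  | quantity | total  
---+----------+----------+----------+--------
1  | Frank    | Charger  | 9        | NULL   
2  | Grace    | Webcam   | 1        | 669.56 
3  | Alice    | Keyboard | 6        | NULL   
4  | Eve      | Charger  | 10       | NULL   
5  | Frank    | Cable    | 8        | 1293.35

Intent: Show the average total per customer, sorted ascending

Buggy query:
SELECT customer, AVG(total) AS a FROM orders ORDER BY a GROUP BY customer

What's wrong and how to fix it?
Bug: ORDER BY appears before GROUP BY; SQL clause order requires GROUP BY first

Fix: Move ORDER BY to the end, after GROUP BY

Corrected query:
SELECT customer, AVG(total) AS a FROM orders GROUP BY customer ORDER BY a

Result:
customer | a      
---------+--------
Alice    | NULL   
Eve      | NULL   
Grace    | 669.56 
Frank    | 1293.35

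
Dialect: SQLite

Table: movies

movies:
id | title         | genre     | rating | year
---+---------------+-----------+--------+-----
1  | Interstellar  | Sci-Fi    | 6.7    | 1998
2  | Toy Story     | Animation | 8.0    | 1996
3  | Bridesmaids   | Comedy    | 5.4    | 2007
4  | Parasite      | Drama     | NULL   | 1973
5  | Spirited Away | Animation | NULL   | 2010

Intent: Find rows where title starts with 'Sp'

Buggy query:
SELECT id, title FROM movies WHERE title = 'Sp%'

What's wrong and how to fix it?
Bug: Wildcards only work with LIKE; '=' treats '%' as a literal character

Fix: Replace '=' with LIKE so 'Sp%' is treated as a pattern

Corrected query:
SELECT id, title FROM movies WHERE title LIKE 'Sp%'

Result:
id | title        
---+--------------
5  | Spirited Away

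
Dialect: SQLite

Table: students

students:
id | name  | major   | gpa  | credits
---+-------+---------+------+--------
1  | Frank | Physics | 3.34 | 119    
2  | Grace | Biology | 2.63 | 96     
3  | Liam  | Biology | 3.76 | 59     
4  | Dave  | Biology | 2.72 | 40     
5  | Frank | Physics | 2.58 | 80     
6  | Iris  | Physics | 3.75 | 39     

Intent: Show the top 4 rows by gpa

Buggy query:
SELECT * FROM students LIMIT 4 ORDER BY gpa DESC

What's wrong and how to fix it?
Bug: ORDER BY cannot follow LIMIT; LIMIT is the final clause

Fix: Sort with ORDER BY, then apply LIMIT

Corrected query:
SELECT * FROM students ORDER BY gpa DESC LIMIT 4

Result:
id | name  | major   | gpa  | credits
---+-------+---------+------+--------
3  | Liam  | Biology | 3.76 | 59     
6  | Iris  | Physics | 3.75 | 39     
1  | Frank | Physics | 3.34 | 119    
4  | Dave  | Biology | 2.72 | 40     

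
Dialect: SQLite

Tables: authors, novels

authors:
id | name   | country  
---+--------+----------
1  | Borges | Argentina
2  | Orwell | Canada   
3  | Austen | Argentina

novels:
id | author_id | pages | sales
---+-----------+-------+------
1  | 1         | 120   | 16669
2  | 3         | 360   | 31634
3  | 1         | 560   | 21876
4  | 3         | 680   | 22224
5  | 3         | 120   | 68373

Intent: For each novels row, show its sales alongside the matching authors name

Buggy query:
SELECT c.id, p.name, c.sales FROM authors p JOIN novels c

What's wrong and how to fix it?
Bug: JOIN with no ON clause produces a cartesian product; every novels row pairs with every authors row

Fix: Specify the join condition linking the foreign key to the parent id

Corrected query:
SELECT c.id, p.name, c.sales FROM authors p JOIN novels c ON c.author_id = p.id

Result:
id | name   | sales
---+--------+------
1  | Borges | 16669
2  | Austen | 31634
3  | Borges | 21876
4  | Austen | 22224
5  | Austen | 68373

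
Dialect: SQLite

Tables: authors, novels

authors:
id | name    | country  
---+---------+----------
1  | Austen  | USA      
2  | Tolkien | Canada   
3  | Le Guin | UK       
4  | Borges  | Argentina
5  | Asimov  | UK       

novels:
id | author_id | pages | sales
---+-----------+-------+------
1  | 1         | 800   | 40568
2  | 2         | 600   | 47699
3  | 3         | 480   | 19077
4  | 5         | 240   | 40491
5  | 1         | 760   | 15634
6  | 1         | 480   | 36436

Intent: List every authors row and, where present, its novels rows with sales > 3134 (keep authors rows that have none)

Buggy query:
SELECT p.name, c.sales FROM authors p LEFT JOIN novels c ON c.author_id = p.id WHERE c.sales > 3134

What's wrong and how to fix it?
Bug: A WHERE condition on the right-hand table after LEFT JOIN drops unmatched parents

Fix: Put 'c.sales > 3134' in the JOIN's ON clause instead of WHERE

Corrected query:
SELECT p.name, c.sales FROM authors p LEFT JOIN novels c ON c.author_id = p.id AND c.sales > 3134

Result:
name    | sales
--------+------
Austen  | 15634
Austen  | 36436
Austen  | 40568
Tolkien | 47699
Le Guin | 19077
Borges  | NULL 
Asimov  | 40491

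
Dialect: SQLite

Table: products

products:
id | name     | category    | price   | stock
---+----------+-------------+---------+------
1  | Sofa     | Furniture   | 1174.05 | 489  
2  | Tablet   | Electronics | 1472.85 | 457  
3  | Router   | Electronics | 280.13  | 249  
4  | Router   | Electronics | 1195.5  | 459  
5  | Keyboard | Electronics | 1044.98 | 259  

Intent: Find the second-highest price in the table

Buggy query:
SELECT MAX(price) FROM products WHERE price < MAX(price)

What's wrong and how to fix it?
Bug: MAX(price) on the right of the comparison is an aggregate-in-WHERE error

Fix: Compute the overall MAX in a subquery, then take MAX of rows below it

Corrected query:
SELECT MAX(price) FROM products WHERE price < (SELECT MAX(price) FROM products)

Result:
MAX(price)
----------
1195.5    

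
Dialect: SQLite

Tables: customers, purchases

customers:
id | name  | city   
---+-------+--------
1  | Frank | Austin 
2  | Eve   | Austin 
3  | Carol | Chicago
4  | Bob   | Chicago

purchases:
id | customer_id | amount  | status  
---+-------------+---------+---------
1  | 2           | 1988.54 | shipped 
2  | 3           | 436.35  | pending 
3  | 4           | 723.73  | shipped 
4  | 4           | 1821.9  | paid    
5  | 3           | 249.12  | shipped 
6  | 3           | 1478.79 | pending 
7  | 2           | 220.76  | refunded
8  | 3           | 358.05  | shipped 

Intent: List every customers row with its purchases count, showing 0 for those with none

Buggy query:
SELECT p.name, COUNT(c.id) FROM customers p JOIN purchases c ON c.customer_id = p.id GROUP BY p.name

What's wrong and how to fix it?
Bug: INNER JOIN drops customers rows that have no matching purchases rows

Fix: Use LEFT JOIN so parents without children still appear (COUNT(c.id) gives 0)

Corrected query:
SELECT p.name, COUNT(c.id) FROM customers p LEFT JOIN purchases c ON c.customer_id = p.id GROUP BY p.name

Result:
name  | COUNT(c.id)
------+------------
Bob   | 2          
Carol | 4          
Eve   | 2          
Frank | 0          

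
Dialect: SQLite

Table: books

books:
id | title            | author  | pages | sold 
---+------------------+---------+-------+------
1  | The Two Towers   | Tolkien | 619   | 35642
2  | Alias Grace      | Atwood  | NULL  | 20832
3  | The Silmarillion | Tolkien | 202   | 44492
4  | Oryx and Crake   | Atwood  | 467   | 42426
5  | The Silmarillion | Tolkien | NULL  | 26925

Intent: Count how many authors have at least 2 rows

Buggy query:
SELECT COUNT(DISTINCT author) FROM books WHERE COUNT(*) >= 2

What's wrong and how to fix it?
Bug: WHERE filters individual rows, not groups, so a group-level COUNT is invalid there

Fix: Use a subquery that GROUPs and filters with HAVING, then count its rows

Corrected query:
SELECT COUNT(*) FROM (SELECT author FROM books GROUP BY author HAVING COUNT(*) >= 2)

Result:
COUNT(*)
--------
2       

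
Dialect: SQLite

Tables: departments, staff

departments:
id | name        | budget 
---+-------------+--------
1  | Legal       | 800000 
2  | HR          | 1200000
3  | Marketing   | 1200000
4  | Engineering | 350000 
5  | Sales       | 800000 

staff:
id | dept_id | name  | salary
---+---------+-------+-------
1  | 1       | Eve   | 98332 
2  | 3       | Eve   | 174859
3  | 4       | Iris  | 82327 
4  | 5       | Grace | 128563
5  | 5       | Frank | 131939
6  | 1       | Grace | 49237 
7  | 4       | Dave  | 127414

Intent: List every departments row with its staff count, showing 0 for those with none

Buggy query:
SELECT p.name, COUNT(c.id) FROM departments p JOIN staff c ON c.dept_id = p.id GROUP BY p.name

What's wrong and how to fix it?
Bug: INNER JOIN drops departments rows that have no matching staff rows

Fix: Use LEFT JOIN so parents without children still appear (COUNT(c.id) gives 0)

Corrected query:
SELECT p.name, COUNT(c.id) FROM departments p LEFT JOIN staff c ON c.dept_id = p.id GROUP BY p.name

Result:
name        | COUNT(c.id)
------------+------------
Engineering | 2          
HR          | 0          
Legal       | 2          
Marketing   | 1          
Sales       | 2          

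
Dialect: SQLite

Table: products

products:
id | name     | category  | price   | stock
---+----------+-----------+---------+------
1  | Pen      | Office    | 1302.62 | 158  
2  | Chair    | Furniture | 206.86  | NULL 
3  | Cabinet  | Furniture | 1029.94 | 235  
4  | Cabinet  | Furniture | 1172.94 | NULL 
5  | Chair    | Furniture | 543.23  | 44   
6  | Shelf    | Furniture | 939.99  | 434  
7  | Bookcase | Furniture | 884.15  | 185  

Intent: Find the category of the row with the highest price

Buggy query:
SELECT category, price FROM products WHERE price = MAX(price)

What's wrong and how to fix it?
Bug: MAX(price) is an aggregate and cannot be used directly in WHERE

Fix: Wrap MAX in a scalar subquery so WHERE compares against a single value

Corrected query:
SELECT category, price FROM products WHERE price = (SELECT MAX(price) FROM products)

Result:
category | price  
---------+--------
Office   | 1302.62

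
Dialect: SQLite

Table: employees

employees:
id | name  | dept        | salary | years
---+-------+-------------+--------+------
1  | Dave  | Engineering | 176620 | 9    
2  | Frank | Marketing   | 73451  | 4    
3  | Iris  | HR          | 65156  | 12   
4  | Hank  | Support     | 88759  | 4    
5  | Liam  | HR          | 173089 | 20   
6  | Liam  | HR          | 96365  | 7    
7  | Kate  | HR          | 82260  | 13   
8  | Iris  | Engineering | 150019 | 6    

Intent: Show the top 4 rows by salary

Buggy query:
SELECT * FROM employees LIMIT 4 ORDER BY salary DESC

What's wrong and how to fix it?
Bug: ORDER BY cannot follow LIMIT; LIMIT is the final clause

Fix: Swap the clauses: ORDER BY first, then LIMIT

Corrected query:
SELECT * FROM employees ORDER BY salary DESC LIMIT 4

Result:
id | name | dept        | salary | years
---+------+-------------+--------+------
1  | Dave | Engineering | 176620 | 9    
5  | Liam | HR          | 173089 | 20   
8  | Iris | Engineering | 150019 | 6    
6  | Liam | HR          | 96365  | 7    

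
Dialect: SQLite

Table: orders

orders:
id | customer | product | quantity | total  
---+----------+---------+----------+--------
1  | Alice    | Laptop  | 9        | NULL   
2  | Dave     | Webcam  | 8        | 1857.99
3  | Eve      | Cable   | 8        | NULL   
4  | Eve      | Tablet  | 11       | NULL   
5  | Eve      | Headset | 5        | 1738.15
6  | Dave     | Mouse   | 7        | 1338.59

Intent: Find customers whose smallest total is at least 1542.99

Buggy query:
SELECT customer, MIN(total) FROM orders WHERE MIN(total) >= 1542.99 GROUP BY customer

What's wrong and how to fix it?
Bug: Aggregates like MIN are computed per group after WHERE runs

Fix: Replace WHERE with HAVING after the GROUP BY

Corrected query:
SELECT customer, MIN(total) FROM orders GROUP BY customer HAVING MIN(total) >= 1542.99

Result:
customer | MIN(total)
---------+-----------
Eve      | 1738.15   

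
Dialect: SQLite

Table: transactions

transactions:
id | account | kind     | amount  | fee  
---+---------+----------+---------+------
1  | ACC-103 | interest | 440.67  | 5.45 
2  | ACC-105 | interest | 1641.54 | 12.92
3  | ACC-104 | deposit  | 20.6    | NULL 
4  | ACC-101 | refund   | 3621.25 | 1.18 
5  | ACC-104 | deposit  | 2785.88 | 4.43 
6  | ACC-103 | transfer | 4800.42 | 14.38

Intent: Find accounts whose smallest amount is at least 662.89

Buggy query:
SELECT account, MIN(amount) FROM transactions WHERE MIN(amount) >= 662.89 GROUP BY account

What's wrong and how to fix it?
Bug: Aggregates like MIN are computed per group after WHERE runs

Fix: Replace WHERE with HAVING after the GROUP BY

Corrected query:
SELECT account, MIN(amount) FROM transactions GROUP BY account HAVING MIN(amount) >= 662.89

Result:
account | MIN(amount)
--------+------------
ACC-101 | 3621.25    
ACC-105 | 1641.54    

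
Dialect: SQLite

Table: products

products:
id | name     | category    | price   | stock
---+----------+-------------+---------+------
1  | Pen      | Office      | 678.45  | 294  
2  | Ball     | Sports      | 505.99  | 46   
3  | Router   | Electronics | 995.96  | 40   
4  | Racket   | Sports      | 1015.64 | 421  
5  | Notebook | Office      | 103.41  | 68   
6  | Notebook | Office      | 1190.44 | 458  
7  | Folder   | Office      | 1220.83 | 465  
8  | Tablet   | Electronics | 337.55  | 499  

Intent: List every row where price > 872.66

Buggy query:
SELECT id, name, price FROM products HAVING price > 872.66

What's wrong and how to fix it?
Bug: HAVING filters the output of aggregation, but this query has no GROUP BY and no aggregate functions, so SQLite rejects it (HAVING clause on a non-aggregate query); the condition here is per row

Fix: Use WHERE for row-level filtering

Corrected query:
SELECT id, name, price FROM products WHERE price > 872.66

Result:
id | name     | price  
---+----------+--------
3  | Router   | 995.96 
4  | Racket   | 1015.64
6  | Notebook | 1190.44
7  | Folder   | 1220.83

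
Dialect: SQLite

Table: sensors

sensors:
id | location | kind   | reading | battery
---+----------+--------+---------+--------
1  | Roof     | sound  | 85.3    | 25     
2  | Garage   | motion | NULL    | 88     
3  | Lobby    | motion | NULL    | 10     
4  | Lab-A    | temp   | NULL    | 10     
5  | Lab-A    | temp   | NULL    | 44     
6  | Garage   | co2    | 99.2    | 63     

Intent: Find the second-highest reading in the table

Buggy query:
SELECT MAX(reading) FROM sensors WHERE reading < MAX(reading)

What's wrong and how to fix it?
Bug: MAX(reading) on the right of the comparison is an aggregate-in-WHERE error

Fix: Put the inner MAX in a scalar subquery

Corrected query:
SELECT MAX(reading) FROM sensors WHERE reading < (SELECT MAX(reading) FROM sensors)

Result:
MAX(reading)
------------
85.3        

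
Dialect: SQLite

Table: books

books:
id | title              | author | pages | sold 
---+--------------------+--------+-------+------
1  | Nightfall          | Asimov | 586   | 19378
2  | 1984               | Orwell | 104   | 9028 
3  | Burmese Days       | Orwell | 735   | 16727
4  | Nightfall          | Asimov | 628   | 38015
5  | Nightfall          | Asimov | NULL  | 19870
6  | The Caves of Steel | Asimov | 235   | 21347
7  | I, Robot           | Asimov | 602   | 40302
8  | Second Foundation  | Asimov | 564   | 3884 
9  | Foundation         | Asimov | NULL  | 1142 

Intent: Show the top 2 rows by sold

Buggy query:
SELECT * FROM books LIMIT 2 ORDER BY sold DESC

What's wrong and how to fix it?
Bug: ORDER BY cannot follow LIMIT; LIMIT is the final clause

Fix: Sort with ORDER BY, then apply LIMIT

Corrected query:
SELECT * FROM books ORDER BY sold DESC LIMIT 2

Result:
id | title     | author | pages | sold 
---+-----------+--------+-------+------
7  | I, Robot  | Asimov | 602   | 40302
4  | Nightfall | Asimov | 628   | 38015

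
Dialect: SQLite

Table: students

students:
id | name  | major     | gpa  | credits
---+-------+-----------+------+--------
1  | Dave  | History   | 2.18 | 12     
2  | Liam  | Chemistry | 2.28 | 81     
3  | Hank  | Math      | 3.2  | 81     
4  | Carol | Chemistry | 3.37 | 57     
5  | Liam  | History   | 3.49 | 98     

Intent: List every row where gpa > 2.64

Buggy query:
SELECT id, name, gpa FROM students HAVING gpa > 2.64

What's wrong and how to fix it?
Bug: This is a non-aggregate query (no GROUP BY, no aggregates), so in SQLite the HAVING clause is invalid here; a row-level condition belongs in WHERE

Fix: Replace HAVING with WHERE since the condition applies to individual rows

Corrected query:
SELECT id, name, gpa FROM students WHERE gpa > 2.64

Result:
id | name  | gpa 
---+-------+-----
3  | Hank  | 3.2 
4  | Carol | 3.37
5  | Liam  | 3.49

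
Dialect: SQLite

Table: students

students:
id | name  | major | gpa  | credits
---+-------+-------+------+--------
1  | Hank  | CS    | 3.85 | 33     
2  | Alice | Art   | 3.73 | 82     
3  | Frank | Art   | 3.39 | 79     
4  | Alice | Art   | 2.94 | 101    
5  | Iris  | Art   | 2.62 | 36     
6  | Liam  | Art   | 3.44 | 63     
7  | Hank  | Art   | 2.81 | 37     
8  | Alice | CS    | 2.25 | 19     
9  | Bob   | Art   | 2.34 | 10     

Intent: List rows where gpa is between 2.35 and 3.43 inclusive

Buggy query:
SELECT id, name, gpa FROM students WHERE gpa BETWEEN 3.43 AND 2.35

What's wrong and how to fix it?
Bug: The bounds are reversed; BETWEEN a AND b requires a <= b to match anything

Fix: Write BETWEEN 2.35 AND 3.43

Corrected query:
SELECT id, name, gpa FROM students WHERE gpa BETWEEN 2.35 AND 3.43

Result:
id | name  | gpa 
---+-------+-----
3  | Frank | 3.39
4  | Alice | 2.94
5  | Iris  | 2.62
7  | Hank  | 2.81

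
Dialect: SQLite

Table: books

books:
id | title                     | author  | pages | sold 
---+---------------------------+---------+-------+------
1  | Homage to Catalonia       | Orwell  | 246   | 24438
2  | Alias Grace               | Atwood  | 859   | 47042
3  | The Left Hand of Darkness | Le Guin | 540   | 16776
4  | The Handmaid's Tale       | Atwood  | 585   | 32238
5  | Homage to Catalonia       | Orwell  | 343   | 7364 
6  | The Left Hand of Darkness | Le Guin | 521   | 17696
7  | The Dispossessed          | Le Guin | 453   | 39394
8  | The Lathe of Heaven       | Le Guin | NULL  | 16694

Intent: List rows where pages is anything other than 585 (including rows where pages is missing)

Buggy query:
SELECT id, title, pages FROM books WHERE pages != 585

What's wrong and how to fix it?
Bug: Inequality against NULL is unknown, not true; rows with NULL are dropped

Fix: Handle NULL separately with IS NULL alongside the inequality

Corrected query:
SELECT id, title, pages FROM books WHERE pages != 585 OR pages IS NULL

Result:
id | title                     | pages
---+---------------------------+------
1  | Homage to Catalonia       | 246  
2  | Alias Grace               | 859  
3  | The Left Hand of Darkness | 540  
5  | Homage to Catalonia       | 343  
6  | The Left Hand of Darkness | 521  
7  | The Dispossessed          | 453  
8  | The Lathe of Heaven       | NULL 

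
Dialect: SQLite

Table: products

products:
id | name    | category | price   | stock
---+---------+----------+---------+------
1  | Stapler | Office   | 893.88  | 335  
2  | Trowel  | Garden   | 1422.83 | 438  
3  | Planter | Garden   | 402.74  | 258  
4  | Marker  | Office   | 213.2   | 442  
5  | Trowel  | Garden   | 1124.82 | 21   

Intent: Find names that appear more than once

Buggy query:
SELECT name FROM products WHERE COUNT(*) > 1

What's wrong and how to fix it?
Bug: WHERE can't reference COUNT(*); aggregates are computed after WHERE

Fix: GROUP BY name, then filter groups with HAVING COUNT(*) > 1

Corrected query:
SELECT name FROM products GROUP BY name HAVING COUNT(*) > 1

Result:
name  
------
Trowel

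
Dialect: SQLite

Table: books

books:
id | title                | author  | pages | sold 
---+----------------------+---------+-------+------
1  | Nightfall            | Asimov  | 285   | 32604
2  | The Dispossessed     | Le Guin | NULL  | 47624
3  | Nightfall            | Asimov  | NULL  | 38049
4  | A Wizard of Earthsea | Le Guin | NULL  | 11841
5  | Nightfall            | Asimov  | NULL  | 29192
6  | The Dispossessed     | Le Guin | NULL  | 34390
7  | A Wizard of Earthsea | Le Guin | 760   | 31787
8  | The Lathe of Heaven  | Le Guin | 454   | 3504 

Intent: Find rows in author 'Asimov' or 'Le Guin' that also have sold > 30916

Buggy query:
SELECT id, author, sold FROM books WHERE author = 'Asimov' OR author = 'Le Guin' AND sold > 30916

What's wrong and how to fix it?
Bug: AND binds tighter than OR, so this parses as author = 'Asimov' OR (author = 'Le Guin' AND sold > 30916)

Fix: Add parentheses around the OR so the AND applies to both alternatives

Corrected query:
SELECT id, author, sold FROM books WHERE (author = 'Asimov' OR author = 'Le Guin') AND sold > 30916

Result:
id | author  | sold 
---+---------+------
1  | Asimov  | 32604
2  | Le Guin | 47624
3  | Asimov  | 38049
6  | Le Guin | 34390
7  | Le Guin | 31787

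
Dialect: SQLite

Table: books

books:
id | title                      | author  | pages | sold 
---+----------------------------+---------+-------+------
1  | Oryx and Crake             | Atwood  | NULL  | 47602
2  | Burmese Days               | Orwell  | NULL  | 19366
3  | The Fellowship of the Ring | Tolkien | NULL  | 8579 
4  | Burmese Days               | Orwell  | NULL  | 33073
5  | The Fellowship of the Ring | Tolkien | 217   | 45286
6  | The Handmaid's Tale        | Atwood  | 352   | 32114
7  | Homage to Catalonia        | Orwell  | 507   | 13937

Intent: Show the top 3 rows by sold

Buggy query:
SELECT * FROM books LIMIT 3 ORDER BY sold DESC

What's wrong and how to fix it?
Bug: ORDER BY cannot follow LIMIT; LIMIT is the final clause

Fix: Sort with ORDER BY, then apply LIMIT

Corrected query:
SELECT * FROM books ORDER BY sold DESC LIMIT 3

Result:
id | title                      | author  | pages | sold 
---+----------------------------+---------+-------+------
1  | Oryx and Crake             | Atwood  | NULL  | 47602
5  | The Fellowship of the Ring | Tolkien | 217   | 45286
4  | Burmese Days               | Orwell  | NULL  | 33073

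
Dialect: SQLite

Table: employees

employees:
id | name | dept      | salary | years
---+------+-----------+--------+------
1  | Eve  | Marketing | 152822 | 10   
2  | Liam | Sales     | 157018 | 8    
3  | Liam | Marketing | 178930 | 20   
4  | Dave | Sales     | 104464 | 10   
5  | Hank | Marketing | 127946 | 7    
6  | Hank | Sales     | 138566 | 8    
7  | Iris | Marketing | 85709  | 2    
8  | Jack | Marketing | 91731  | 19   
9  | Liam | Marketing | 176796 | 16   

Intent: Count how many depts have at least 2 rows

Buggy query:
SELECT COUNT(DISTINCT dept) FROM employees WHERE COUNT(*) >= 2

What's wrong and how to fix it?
Bug: COUNT(*) cannot appear in WHERE; the per-group count doesn't exist yet

Fix: Group first with HAVING COUNT(*) >= 2, then COUNT the resulting groups

Corrected query:
SELECT COUNT(*) FROM (SELECT dept FROM employees GROUP BY dept HAVING COUNT(*) >= 2)

Result:
COUNT(*)
--------
2       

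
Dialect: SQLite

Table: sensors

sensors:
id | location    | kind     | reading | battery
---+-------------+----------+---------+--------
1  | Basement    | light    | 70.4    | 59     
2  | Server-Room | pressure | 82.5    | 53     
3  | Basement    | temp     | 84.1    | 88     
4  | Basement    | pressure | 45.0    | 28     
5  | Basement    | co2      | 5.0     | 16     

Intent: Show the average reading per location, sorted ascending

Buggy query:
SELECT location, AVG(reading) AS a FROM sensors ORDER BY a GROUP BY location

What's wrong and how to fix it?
Bug: GROUP BY must precede ORDER BY

Fix: Move ORDER BY to the end, after GROUP BY

Corrected query:
SELECT location, AVG(reading) AS a FROM sensors GROUP BY location ORDER BY a

Result:
location    | a     
------------+-------
Basement    | 51.125
Server-Room | 82.5  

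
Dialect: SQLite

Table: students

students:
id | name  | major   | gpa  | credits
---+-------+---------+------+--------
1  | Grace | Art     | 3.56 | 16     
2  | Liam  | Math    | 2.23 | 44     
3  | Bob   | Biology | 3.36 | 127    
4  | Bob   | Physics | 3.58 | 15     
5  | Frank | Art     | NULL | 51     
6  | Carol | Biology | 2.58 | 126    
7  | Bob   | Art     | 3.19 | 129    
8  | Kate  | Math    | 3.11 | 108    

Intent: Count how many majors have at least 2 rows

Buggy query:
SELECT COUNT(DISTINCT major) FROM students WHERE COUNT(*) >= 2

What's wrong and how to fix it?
Bug: WHERE filters individual rows, not groups, so a group-level COUNT is invalid there

Fix: Group first with HAVING COUNT(*) >= 2, then COUNT the resulting groups

Corrected query:
SELECT COUNT(*) FROM (SELECT major FROM students GROUP BY major HAVING COUNT(*) >= 2)

Result:
COUNT(*)
--------
3       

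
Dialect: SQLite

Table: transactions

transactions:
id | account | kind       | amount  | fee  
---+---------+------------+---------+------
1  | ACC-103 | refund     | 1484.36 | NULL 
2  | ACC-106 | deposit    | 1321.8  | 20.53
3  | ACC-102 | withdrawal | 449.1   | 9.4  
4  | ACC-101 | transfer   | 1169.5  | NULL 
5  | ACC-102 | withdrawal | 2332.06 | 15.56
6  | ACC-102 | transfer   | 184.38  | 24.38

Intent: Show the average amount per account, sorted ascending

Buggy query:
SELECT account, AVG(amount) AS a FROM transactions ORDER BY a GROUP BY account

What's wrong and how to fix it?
Bug: GROUP BY must precede ORDER BY

Fix: Move ORDER BY to the end, after GROUP BY

Corrected query:
SELECT account, AVG(amount) AS a FROM transactions GROUP BY account ORDER BY a

Result:
account | a         
--------+-----------
ACC-102 | 988.513333
ACC-101 | 1169.5    
ACC-106 | 1321.8    
ACC-103 | 1484.36   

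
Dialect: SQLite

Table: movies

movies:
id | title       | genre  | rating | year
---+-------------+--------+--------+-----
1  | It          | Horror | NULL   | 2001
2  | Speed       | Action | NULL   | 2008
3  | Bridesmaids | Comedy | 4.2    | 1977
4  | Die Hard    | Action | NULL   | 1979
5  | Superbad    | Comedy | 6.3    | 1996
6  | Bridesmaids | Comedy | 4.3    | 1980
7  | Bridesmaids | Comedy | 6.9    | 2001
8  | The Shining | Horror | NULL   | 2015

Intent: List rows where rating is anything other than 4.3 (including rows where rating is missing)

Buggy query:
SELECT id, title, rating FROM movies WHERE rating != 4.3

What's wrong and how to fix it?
Bug: 'rating != 4.3' is unknown when rating is NULL, so NULL rows are silently excluded

Fix: Add an explicit OR rating IS NULL to include the missing-value rows

Corrected query:
SELECT id, title, rating FROM movies WHERE rating != 4.3 OR rating IS NULL

Result:
id | title       | rating
---+-------------+-------
1  | It          | NULL  
2  | Speed       | NULL  
3  | Bridesmaids | 4.2   
4  | Die Hard    | NULL  
5  | Superbad    | 6.3   
7  | Bridesmaids | 6.9   
8  | The Shining | NULL  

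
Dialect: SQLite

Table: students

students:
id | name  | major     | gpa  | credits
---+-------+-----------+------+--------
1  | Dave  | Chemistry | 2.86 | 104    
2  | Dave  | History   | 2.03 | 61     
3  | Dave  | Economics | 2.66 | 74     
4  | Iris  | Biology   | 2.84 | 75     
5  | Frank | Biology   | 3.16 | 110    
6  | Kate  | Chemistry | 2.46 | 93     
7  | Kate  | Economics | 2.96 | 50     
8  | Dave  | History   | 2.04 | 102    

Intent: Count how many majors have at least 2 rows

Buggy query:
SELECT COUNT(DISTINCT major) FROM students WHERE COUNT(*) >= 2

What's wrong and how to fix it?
Bug: WHERE filters individual rows, not groups, so a group-level COUNT is invalid there

Fix: Use a subquery that GROUPs and filters with HAVING, then count its rows

Corrected query:
SELECT COUNT(*) FROM (SELECT major FROM students GROUP BY major HAVING COUNT(*) >= 2)

Result:
COUNT(*)
--------
4       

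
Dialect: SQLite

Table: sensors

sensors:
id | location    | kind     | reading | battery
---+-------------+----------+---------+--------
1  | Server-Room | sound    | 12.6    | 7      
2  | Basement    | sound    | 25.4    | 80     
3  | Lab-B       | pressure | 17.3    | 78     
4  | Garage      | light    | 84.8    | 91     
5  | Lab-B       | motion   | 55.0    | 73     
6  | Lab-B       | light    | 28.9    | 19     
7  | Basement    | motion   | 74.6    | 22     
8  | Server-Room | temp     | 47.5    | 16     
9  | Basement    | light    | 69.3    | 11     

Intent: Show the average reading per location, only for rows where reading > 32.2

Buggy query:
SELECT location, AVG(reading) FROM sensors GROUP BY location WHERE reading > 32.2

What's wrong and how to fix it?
Bug: Row-level WHERE must come before GROUP BY in the clause order

Fix: Place WHERE between FROM and GROUP BY

Corrected query:
SELECT location, AVG(reading) FROM sensors WHERE reading > 32.2 GROUP BY location

Result:
location    | AVG(reading)
------------+-------------
Basement    | 71.95       
Garage      | 84.8        
Lab-B       | 55          
Server-Room | 47.5        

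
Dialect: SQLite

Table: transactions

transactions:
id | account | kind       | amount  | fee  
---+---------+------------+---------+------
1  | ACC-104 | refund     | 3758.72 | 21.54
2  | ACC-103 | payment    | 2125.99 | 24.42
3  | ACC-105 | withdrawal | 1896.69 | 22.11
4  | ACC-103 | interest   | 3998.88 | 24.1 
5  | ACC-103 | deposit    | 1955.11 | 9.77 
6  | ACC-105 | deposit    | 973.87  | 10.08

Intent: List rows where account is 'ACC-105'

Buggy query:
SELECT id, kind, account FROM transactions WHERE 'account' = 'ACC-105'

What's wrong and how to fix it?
Bug: Single quotes denote string literals in SQL; the column name is being compared as a constant string

Fix: Remove the quotes around the column name (or use double quotes for an identifier)

Corrected query:
SELECT id, kind, account FROM transactions WHERE account = 'ACC-105'

Result:
id | kind       | account
---+------------+--------
3  | withdrawal | ACC-105
6  | deposit    | ACC-105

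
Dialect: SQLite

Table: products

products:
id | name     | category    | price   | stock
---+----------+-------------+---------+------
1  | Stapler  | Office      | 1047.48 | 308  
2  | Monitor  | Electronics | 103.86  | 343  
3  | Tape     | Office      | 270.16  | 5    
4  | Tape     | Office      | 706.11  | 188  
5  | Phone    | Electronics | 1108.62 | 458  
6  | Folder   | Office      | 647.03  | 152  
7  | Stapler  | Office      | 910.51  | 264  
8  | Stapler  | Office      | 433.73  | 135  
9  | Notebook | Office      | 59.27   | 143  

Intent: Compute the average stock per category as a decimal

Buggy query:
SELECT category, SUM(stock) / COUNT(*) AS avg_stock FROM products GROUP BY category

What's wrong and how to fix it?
Bug: Both operands are integers, so '/' performs integer division and truncates

Fix: Multiply by 1.0 (or CAST to REAL) to force floating-point division

Corrected query:
SELECT category, SUM(stock) * 1.0 / COUNT(*) AS avg_stock FROM products GROUP BY category

Result:
category    | avg_stock 
------------+-----------
Electronics | 400.5     
Office      | 170.714286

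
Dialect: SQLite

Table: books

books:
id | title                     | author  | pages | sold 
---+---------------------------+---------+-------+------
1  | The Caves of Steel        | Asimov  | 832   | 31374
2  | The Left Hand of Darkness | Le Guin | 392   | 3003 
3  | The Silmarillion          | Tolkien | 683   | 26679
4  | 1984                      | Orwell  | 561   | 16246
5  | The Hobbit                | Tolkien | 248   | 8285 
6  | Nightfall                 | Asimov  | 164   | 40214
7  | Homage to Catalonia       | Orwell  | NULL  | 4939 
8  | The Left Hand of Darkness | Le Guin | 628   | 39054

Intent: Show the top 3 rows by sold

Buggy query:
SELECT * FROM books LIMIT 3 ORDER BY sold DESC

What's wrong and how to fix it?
Bug: ORDER BY cannot follow LIMIT; LIMIT is the final clause

Fix: Swap the clauses: ORDER BY first, then LIMIT

Corrected query:
SELECT * FROM books ORDER BY sold DESC LIMIT 3

Result:
id | title                     | author  | pages | sold 
---+---------------------------+---------+-------+------
6  | Nightfall                 | Asimov  | 164   | 40214
8  | The Left Hand of Darkness | Le Guin | 628   | 39054
1  | The Caves of Steel        | Asimov  | 832   | 31374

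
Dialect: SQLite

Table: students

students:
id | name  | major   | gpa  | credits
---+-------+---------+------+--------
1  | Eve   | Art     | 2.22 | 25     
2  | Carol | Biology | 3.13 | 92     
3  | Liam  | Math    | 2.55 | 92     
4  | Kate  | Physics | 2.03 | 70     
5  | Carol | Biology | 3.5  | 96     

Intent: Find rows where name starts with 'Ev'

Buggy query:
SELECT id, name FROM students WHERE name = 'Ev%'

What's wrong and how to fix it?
Bug: Wildcards only work with LIKE; '=' treats '%' as a literal character

Fix: Replace '=' with LIKE so 'Ev%' is treated as a pattern

Corrected query:
SELECT id, name FROM students WHERE name LIKE 'Ev%'

Result:
id | name
---+-----
1  | Eve 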